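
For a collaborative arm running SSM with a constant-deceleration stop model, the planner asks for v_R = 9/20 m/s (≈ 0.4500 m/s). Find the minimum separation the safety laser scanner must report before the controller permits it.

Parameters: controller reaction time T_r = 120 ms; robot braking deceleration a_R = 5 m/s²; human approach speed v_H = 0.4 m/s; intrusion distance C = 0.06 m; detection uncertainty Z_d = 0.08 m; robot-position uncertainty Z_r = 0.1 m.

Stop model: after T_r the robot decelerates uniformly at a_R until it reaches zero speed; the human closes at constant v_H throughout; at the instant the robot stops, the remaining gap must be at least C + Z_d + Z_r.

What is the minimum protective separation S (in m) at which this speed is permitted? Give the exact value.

S_min = 1593/4000 m = 0.3982 m

T_s = v_R/a_R = (9/20)/5 = 0.0900 s
reaction-phase robot travel = 0.4500·0.1200 = 0.0540 m
robot under decel: 0.4500²/(2·5.0000) = 0.0203 m
human over T_r+T_s: 0.4000·(0.1200+0.0900) = 0.0840 m
C+Z_d+Z_r = 0.0600+0.0800+0.1000 = 0.2400 m
S_min ≈ 0.0540+0.0203+0.0840+0.2400  ⇒  S_min = 1593/4000 m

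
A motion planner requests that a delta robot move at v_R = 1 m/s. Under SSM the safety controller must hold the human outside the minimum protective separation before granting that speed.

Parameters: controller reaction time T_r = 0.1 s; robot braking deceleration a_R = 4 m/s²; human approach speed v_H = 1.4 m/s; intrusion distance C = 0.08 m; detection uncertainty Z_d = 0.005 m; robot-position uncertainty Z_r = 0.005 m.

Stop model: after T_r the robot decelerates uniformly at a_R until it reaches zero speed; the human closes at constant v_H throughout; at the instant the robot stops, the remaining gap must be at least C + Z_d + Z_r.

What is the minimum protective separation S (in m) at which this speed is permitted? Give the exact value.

S_min = 161/200 m = 0.8050 m

stop time T_s = 1/4 = 0.2500 s
robot in T_r: 1.0000·0.1000 = 0.1000 m
robot covers 1.0000·0.2500 − ½·4.0000·0.2500² = 0.1250 m while stopping
person approaches 1.4000·(0.1000+0.2500) = 0.4900 m
C+Z_d+Z_r = 0.0800+0.0050+0.0050 = 0.0900 m
S_min ≈ 0.1000+0.1250+0.4900+0.0900  ⇒  S_min = 161/200 m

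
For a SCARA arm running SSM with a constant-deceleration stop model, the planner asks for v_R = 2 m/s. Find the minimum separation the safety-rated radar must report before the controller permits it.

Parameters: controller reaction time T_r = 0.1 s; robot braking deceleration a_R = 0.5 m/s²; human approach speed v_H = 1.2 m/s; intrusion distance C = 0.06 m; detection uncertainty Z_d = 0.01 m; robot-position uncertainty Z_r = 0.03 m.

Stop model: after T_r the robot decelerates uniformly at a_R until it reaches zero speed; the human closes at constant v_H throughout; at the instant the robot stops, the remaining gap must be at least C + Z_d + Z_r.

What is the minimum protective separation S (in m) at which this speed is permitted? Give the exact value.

S_min = 461/50 m = 9.2200 m

T_s = v_R/a_R = 2/(1/2) = 4.0000 s
robot covers v_R·T_r = 2.0000·0.1000 = 0.2000 m before braking
braking distance = 2.0000²/(2·0.5000) = 4.0000 m
human closes 1.2000·4.1000 = 4.9200 m
C+Z_d+Z_r = 0.0600+0.0100+0.0300 = 0.1000 m
S_min ≈ 0.2000+4.0000+4.9200+0.1000  ⇒  S_min = 461/50 m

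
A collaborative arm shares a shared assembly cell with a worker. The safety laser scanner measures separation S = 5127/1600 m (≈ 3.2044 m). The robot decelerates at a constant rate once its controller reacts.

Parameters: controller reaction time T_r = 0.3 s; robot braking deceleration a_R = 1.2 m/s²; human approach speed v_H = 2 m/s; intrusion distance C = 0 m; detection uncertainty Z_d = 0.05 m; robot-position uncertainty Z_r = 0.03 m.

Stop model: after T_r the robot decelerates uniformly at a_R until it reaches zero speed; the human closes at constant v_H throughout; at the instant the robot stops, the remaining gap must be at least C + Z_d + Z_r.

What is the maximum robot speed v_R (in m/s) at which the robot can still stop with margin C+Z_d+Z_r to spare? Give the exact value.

v_R_max = 21/20 m/s = 1.0500 m/s

at the boundary: (5/12)·v² + (59/30)·v + (-4039/1600) = 0
  disc = (59/30)² − 4·(5/12)·(-4039/1600) = 116281/14400 ; √disc = 341/120
  v_R = (−(59/30) + 341/120) / (2·(5/12)) = 21/20 m/s
check:
braking lasts T_s = (21/20)/(6/5) = 0.8750 s
reaction-phase robot travel = 1.0500·0.3000 = 0.3150 m
robot under decel: 1.0500²/(2·1.2000) = 0.4594 m
human over T_r+T_s: 2.0000·(0.3000+0.8750) = 2.3500 m
C+Z_d+Z_r = 0.0000+0.0500+0.0300 = 0.0800 m
sum ≈ 0.3150+0.4594+2.3500+0.0800 ≈ 3.2044 m = S ✓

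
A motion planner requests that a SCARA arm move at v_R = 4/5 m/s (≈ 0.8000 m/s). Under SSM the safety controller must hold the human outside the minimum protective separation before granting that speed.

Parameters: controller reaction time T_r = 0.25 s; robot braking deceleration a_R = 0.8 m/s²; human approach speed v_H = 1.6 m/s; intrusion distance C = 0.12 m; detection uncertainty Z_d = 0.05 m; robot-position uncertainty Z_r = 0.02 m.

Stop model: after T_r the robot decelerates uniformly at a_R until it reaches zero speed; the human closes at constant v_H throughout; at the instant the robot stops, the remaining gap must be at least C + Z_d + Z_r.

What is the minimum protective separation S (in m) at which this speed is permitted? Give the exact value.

S_min = 279/100 m = 2.7900 m

braking lasts T_s = (4/5)/(4/5) = 1.0000 s
robot covers v_R·T_r = 0.8000·0.2500 = 0.2000 m before braking
braking distance = 0.8000²/(2·0.8000) = 0.4000 m
person approaches 1.6000·(0.2500+1.0000) = 2.0000 m
C+Z_d+Z_r = 0.1200+0.0500+0.0200 = 0.1900 m
S_min ≈ 0.2000+0.4000+2.0000+0.1900  ⇒  S_min = 279/100 m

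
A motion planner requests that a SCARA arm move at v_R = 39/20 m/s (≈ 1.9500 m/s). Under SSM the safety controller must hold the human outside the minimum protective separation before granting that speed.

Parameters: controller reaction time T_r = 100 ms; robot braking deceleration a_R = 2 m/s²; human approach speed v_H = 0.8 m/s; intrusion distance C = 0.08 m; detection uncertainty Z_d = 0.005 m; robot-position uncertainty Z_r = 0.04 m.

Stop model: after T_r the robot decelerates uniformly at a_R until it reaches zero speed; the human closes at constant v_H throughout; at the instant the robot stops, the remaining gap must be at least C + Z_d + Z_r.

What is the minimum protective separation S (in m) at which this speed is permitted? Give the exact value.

stop time T_s = (39/20)/2 = 0.9750 s
reaction-phase robot travel = 1.9500·0.1000 = 0.1950 m
robot under decel: 1.9500²/(2·2.0000) = 0.9506 m
human over T_r+T_s: 0.8000·(0.1000+0.9750) = 0.8600 m
margins: 0.0800+0.0050+0.0400 = 0.1250 m
S_min ≈ 0.1950+0.9506+0.8600+0.1250  ⇒  S_min = 3409/1600 m

S_min = 3409/1600 m = 2.1306 m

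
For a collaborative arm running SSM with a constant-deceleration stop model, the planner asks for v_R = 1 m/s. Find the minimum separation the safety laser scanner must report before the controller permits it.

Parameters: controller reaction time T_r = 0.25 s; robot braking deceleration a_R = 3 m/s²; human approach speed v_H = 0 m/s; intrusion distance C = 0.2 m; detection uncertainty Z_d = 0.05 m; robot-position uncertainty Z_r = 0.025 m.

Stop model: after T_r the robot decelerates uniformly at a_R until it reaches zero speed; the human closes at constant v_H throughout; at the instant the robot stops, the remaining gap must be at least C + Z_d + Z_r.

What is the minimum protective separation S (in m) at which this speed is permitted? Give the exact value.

S_min = 83/120 m = 0.6917 m

T_s = v_R/a_R = 1/3 = 0.3333 s
robot in T_r: 1.0000·0.2500 = 0.2500 m
robot covers 1.0000·0.3333 − ½·3.0000·0.3333² = 0.1667 m while stopping
person approaches 0.0000·(0.2500+0.3333) = 0.0000 m
residual clearance needed = 0.2000+0.0500+0.0250 = 0.2750 m
S_min ≈ 0.2500+0.1667+0.0000+0.2750  ⇒  S_min = 83/120 m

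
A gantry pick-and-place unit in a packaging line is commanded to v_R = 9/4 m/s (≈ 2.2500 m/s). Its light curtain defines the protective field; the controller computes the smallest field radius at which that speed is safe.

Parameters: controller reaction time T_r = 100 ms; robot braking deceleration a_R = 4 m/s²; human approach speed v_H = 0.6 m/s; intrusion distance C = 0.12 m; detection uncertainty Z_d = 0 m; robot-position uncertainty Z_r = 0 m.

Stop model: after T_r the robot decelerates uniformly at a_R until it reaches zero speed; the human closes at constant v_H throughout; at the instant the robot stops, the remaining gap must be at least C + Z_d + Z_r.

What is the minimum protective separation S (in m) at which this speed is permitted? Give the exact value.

braking lasts T_s = (9/4)/4 = 0.5625 s
reaction-phase robot travel = 2.2500·0.1000 = 0.2250 m
robot under decel: 2.2500²/(2·4.0000) = 0.6328 m
human closes 0.6000·0.6625 = 0.3975 m
C+Z_d+Z_r = 0.1200+0.0000+0.0000 = 0.1200 m
S_min ≈ 0.2250+0.6328+0.3975+0.1200  ⇒  S_min = 4401/3200 m

S_min = 4401/3200 m = 1.3753 m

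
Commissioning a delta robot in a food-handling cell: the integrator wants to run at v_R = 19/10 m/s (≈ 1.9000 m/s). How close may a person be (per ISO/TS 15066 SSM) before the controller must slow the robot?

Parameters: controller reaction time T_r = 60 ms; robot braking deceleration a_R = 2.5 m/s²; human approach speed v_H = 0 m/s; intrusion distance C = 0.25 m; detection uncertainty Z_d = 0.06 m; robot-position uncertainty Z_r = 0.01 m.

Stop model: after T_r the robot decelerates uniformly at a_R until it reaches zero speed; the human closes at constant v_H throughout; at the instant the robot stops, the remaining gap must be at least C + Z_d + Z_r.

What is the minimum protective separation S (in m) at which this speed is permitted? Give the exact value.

stop time T_s = (19/10)/(5/2) = 0.7600 s
reaction-phase robot travel = 1.9000·0.0600 = 0.1140 m
robot covers 1.9000·0.7600 − ½·2.5000·0.7600² = 0.7220 m while stopping
human closes 0.0000·0.8200 = 0.0000 m
C+Z_d+Z_r = 0.2500+0.0600+0.0100 = 0.3200 m
S_min ≈ 0.1140+0.7220+0.0000+0.3200  ⇒  S_min = 289/250 m

S_min = 289/250 m = 1.1560 m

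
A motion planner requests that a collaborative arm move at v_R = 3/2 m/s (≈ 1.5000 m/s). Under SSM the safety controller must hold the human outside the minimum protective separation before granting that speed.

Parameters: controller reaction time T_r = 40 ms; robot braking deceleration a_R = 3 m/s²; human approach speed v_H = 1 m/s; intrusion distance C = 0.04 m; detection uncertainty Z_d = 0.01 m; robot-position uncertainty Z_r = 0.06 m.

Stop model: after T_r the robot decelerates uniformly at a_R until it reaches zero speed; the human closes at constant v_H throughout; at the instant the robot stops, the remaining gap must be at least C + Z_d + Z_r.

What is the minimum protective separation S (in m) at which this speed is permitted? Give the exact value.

braking lasts T_s = (3/2)/3 = 0.5000 s
reaction-phase robot travel = 1.5000·0.0400 = 0.0600 m
robot covers 1.5000·0.5000 − ½·3.0000·0.5000² = 0.3750 m while stopping
human closes 1.0000·0.5400 = 0.5400 m
margins: 0.0400+0.0100+0.0600 = 0.1100 m
S_min ≈ 0.0600+0.3750+0.5400+0.1100  ⇒  S_min = 217/200 m

S_min = 217/200 m = 1.0850 m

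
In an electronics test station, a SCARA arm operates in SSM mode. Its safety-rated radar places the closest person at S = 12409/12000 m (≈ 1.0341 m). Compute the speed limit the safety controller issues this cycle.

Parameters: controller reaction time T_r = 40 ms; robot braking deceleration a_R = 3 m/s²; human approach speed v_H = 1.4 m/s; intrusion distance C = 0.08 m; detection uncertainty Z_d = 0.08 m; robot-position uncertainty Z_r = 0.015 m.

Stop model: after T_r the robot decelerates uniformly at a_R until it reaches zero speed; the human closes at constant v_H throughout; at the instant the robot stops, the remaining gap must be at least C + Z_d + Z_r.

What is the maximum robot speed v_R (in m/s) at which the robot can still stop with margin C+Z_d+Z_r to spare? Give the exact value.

v_R_max = 23/20 m/s = 1.1500 m/s

collect terms ⇒ (1/6)·v_R² + (38/75)·v_R + (-9637/12000) = 0
  disc = (38/75)² − 4·(1/6)·(-9637/12000) = 7921/10000 ; √disc = 89/100
  v_R = (−(38/75) + 89/100) / (2·(1/6)) = 23/20 m/s
check:
stop time T_s = (23/20)/3 = 0.3833 s
robot covers v_R·T_r = 1.1500·0.0400 = 0.0460 m before braking
robot covers 1.1500·0.3833 − ½·3.0000·0.3833² = 0.2204 m while stopping
human over T_r+T_s: 1.4000·(0.0400+0.3833) = 0.5927 m
margins: 0.0800+0.0800+0.0150 = 0.1750 m
sum ≈ 0.0460+0.2204+0.5927+0.1750 ≈ 1.0341 m = S ✓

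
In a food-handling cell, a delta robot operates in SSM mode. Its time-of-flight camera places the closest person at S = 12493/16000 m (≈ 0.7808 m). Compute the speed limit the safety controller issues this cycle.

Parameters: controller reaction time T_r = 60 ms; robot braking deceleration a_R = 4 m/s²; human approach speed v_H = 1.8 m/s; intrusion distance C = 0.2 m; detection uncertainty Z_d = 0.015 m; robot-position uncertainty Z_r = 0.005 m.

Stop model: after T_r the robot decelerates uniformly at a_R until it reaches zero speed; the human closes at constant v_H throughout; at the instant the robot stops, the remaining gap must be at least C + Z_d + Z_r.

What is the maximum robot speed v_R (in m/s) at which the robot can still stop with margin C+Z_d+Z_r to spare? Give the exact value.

v_R_max = 3/4 m/s = 0.7500 m/s

collect terms ⇒ (1/8)·v_R² + (51/100)·v_R + (-1449/3200) = 0
  disc = (51/100)² − 4·(1/8)·(-1449/3200) = 77841/160000 ; √disc = 279/400
  v_R = (−(51/100) + 279/400) / (2·(1/8)) = 3/4 m/s
check:
braking lasts T_s = (3/4)/4 = 0.1875 s
reaction-phase robot travel = 0.7500·0.0600 = 0.0450 m
robot under decel: 0.7500²/(2·4.0000) = 0.0703 m
human over T_r+T_s: 1.8000·(0.0600+0.1875) = 0.4455 m
margins: 0.2000+0.0150+0.0050 = 0.2200 m
sum ≈ 0.0450+0.0703+0.4455+0.2200 ≈ 0.7808 m = S ✓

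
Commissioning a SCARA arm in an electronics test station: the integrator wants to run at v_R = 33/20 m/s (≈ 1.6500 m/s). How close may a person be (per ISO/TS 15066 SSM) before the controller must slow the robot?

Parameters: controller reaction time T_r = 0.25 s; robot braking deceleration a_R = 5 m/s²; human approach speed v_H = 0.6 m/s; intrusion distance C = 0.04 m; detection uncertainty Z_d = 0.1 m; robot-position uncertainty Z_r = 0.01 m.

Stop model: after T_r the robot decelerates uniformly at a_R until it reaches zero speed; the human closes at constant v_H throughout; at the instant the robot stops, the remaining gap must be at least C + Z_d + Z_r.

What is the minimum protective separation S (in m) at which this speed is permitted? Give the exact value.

braking lasts T_s = (33/20)/5 = 0.3300 s
robot covers v_R·T_r = 1.6500·0.2500 = 0.4125 m before braking
braking distance = 1.6500²/(2·5.0000) = 0.2722 m
person approaches 0.6000·(0.2500+0.3300) = 0.3480 m
C+Z_d+Z_r = 0.0400+0.1000+0.0100 = 0.1500 m
S_min ≈ 0.4125+0.2722+0.3480+0.1500  ⇒  S_min = 4731/4000 m

S_min = 4731/4000 m = 1.1827 m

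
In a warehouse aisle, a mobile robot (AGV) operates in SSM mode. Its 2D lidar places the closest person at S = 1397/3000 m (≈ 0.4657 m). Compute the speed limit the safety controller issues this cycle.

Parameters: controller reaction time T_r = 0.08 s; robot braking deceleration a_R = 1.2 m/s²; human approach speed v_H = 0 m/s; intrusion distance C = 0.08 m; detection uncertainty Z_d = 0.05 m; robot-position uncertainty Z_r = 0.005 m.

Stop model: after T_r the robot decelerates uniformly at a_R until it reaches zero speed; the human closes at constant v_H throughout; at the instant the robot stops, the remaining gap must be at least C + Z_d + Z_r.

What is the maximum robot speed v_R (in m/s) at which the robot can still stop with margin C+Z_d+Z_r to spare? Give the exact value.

v_R_max = 4/5 m/s = 0.8000 m/s

collect terms ⇒ (5/12)·v_R² + (2/25)·v_R + (-124/375) = 0
  disc = (2/25)² − 4·(5/12)·(-124/375) = 3136/5625 ; √disc = 56/75
  v_R = (−(2/25) + 56/75) / (2·(5/12)) = 4/5 m/s
check:
braking lasts T_s = (4/5)/(6/5) = 0.6667 s
reaction-phase robot travel = 0.8000·0.0800 = 0.0640 m
robot under decel: 0.8000²/(2·1.2000) = 0.2667 m
person approaches 0.0000·(0.0800+0.6667) = 0.0000 m
residual clearance needed = 0.0800+0.0500+0.0050 = 0.1350 m
sum ≈ 0.0640+0.2667+0.0000+0.1350 ≈ 0.4657 m = S ✓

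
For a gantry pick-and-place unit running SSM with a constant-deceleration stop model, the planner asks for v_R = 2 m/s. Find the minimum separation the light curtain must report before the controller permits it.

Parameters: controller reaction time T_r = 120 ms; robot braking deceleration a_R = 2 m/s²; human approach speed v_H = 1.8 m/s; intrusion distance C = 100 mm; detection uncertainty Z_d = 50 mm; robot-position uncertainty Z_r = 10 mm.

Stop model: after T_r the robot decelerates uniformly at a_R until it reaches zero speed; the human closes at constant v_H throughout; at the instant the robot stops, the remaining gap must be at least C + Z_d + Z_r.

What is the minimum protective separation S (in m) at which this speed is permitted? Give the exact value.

S_min = 427/125 m = 3.4160 m

braking lasts T_s = 2/2 = 1.0000 s
reaction-phase robot travel = 2.0000·0.1200 = 0.2400 m
robot under decel: 2.0000²/(2·2.0000) = 1.0000 m
human closes 1.8000·1.1200 = 2.0160 m
residual clearance needed = 0.1000+0.0500+0.0100 = 0.1600 m
S_min ≈ 0.2400+1.0000+2.0160+0.1600  ⇒  S_min = 427/125 m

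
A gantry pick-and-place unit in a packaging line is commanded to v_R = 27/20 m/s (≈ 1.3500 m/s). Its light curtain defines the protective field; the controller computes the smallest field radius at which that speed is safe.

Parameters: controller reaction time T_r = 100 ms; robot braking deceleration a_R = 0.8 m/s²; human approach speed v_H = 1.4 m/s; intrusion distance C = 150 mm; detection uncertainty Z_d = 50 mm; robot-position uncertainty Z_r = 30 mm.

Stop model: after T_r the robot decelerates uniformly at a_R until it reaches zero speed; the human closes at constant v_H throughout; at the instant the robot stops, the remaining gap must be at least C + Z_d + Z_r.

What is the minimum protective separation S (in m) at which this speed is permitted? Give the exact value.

S_min = 12821/3200 m = 4.0066 m

T_s = v_R/a_R = (27/20)/(4/5) = 1.6875 s
reaction-phase robot travel = 1.3500·0.1000 = 0.1350 m
robot under decel: 1.3500²/(2·0.8000) = 1.1391 m
human over T_r+T_s: 1.4000·(0.1000+1.6875) = 2.5025 m
margins: 0.1500+0.0500+0.0300 = 0.2300 m
S_min ≈ 0.1350+1.1391+2.5025+0.2300  ⇒  S_min = 12821/3200 m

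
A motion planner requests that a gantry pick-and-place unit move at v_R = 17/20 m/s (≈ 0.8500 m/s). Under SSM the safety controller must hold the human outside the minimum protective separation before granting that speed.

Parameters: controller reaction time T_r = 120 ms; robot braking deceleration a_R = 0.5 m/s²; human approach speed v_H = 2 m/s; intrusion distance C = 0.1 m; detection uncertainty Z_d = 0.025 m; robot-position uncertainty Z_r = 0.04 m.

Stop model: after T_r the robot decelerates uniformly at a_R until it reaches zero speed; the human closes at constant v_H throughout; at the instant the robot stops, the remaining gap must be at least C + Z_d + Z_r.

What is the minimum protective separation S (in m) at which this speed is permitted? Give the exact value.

S_min = 9259/2000 m = 4.6295 m

braking lasts T_s = (17/20)/(1/2) = 1.7000 s
reaction-phase robot travel = 0.8500·0.1200 = 0.1020 m
robot covers 0.8500·1.7000 − ½·0.5000·1.7000² = 0.7225 m while stopping
human closes 2.0000·1.8200 = 3.6400 m
C+Z_d+Z_r = 0.1000+0.0250+0.0400 = 0.1650 m
S_min ≈ 0.1020+0.7225+3.6400+0.1650  ⇒  S_min = 9259/2000 m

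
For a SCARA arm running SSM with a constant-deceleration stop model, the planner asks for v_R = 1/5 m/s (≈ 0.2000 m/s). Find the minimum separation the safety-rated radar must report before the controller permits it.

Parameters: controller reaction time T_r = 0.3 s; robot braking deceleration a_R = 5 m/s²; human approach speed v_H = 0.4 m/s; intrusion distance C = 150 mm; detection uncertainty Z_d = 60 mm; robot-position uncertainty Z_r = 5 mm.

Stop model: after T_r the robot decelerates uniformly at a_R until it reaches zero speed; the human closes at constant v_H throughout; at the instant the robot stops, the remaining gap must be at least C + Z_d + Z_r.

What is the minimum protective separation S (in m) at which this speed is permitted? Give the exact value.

T_s = v_R/a_R = (1/5)/5 = 0.0400 s
robot covers v_R·T_r = 0.2000·0.3000 = 0.0600 m before braking
robot under decel: 0.2000²/(2·5.0000) = 0.0040 m
human over T_r+T_s: 0.4000·(0.3000+0.0400) = 0.1360 m
residual clearance needed = 0.1500+0.0600+0.0050 = 0.2150 m
S_min ≈ 0.0600+0.0040+0.1360+0.2150  ⇒  S_min = 83/200 m

S_min = 83/200 m = 0.4150 m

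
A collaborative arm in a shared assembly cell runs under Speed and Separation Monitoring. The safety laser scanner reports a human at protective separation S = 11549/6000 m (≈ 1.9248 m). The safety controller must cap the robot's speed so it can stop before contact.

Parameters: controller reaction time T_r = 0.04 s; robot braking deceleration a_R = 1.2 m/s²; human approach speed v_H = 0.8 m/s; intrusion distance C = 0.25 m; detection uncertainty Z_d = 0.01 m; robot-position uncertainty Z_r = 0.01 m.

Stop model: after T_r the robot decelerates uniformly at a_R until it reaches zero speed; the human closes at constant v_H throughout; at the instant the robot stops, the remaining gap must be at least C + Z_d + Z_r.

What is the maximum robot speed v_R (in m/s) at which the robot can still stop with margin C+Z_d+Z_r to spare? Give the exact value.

v_R_max = 13/10 m/s = 1.3000 m/s

at the boundary: (5/12)·v² + (53/75)·v + (-9737/6000) = 0
  disc = (53/75)² − 4·(5/12)·(-9737/6000) = 32041/10000 ; √disc = 179/100
  v_R = (−(53/75) + 179/100) / (2·(5/12)) = 13/10 m/s
check:
T_s = v_R/a_R = (13/10)/(6/5) = 1.0833 s
robot covers v_R·T_r = 1.3000·0.0400 = 0.0520 m before braking
robot covers 1.3000·1.0833 − ½·1.2000·1.0833² = 0.7042 m while stopping
person approaches 0.8000·(0.0400+1.0833) = 0.8987 m
residual clearance needed = 0.2500+0.0100+0.0100 = 0.2700 m
sum ≈ 0.0520+0.7042+0.8987+0.2700 ≈ 1.9248 m = S ✓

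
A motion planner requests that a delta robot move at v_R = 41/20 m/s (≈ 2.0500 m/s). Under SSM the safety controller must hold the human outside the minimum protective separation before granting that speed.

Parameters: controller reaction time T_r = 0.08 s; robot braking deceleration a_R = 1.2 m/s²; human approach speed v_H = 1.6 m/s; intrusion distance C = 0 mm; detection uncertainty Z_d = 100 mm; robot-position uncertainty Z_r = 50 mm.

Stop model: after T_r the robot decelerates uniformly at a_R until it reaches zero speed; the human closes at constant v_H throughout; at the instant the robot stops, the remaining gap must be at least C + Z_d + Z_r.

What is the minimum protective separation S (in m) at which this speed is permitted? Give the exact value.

S_min = 39411/8000 m = 4.9264 m

stop time T_s = (41/20)/(6/5) = 1.7083 s
reaction-phase robot travel = 2.0500·0.0800 = 0.1640 m
robot covers 2.0500·1.7083 − ½·1.2000·1.7083² = 1.7510 m while stopping
person approaches 1.6000·(0.0800+1.7083) = 2.8613 m
margins: 0.0000+0.1000+0.0500 = 0.1500 m
S_min ≈ 0.1640+1.7510+2.8613+0.1500  ⇒  S_min = 39411/8000 m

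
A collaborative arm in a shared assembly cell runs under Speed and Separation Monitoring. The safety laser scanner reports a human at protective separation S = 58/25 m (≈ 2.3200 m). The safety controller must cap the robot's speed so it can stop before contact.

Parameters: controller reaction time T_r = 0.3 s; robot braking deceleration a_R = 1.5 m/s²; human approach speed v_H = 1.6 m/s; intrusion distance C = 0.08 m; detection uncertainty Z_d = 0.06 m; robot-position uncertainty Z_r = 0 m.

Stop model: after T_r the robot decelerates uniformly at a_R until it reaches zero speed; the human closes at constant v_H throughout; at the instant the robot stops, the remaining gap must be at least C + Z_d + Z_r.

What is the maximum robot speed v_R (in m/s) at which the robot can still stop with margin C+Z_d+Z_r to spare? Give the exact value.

at the boundary: (1/3)·v² + (41/30)·v + (-17/10) = 0
  disc = (41/30)² − 4·(1/3)·(-17/10) = 3721/900 ; √disc = 61/30
  v_R = (−(41/30) + 61/30) / (2·(1/3)) = 1 m/s
check:
braking lasts T_s = 1/(3/2) = 0.6667 s
robot in T_r: 1.0000·0.3000 = 0.3000 m
robot covers 1.0000·0.6667 − ½·1.5000·0.6667² = 0.3333 m while stopping
human closes 1.6000·0.9667 = 1.5467 m
C+Z_d+Z_r = 0.0800+0.0600+0.0000 = 0.1400 m
sum ≈ 0.3000+0.3333+1.5467+0.1400 ≈ 2.3200 m = S ✓

v_R_max = 1 m/s = 1.0000 m/s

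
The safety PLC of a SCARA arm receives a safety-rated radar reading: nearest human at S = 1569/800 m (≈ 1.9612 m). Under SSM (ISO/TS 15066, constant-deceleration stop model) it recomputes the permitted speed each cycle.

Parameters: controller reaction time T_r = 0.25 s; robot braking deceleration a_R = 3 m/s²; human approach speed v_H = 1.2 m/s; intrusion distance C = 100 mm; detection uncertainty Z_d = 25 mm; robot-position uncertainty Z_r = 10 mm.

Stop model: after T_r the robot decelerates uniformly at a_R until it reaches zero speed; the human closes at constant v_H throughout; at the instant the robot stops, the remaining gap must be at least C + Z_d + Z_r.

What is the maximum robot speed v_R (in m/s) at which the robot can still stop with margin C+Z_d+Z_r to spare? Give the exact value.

v_R_max = 33/20 m/s = 1.6500 m/s

collect terms ⇒ (1/6)·v_R² + (13/20)·v_R + (-1221/800) = 0
  disc = (13/20)² − 4·(1/6)·(-1221/800) = 36/25 ; √disc = 6/5
  v_R = (−(13/20) + 6/5) / (2·(1/6)) = 33/20 m/s
check:
braking lasts T_s = (33/20)/3 = 0.5500 s
robot covers v_R·T_r = 1.6500·0.2500 = 0.4125 m before braking
braking distance = 1.6500²/(2·3.0000) = 0.4537 m
human over T_r+T_s: 1.2000·(0.2500+0.5500) = 0.9600 m
C+Z_d+Z_r = 0.1000+0.0250+0.0100 = 0.1350 m
sum ≈ 0.4125+0.4537+0.9600+0.1350 ≈ 1.9612 m = S ✓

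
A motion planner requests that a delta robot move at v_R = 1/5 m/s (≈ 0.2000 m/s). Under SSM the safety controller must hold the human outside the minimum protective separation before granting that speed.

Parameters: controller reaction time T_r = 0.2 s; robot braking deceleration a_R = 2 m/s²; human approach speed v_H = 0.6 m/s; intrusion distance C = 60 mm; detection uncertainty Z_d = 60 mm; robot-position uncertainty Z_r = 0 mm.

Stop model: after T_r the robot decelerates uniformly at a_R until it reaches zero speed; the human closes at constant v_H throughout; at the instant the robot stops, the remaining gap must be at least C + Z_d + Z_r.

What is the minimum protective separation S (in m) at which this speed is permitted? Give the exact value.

S_min = 7/20 m = 0.3500 m

T_s = v_R/a_R = (1/5)/2 = 0.1000 s
robot covers v_R·T_r = 0.2000·0.2000 = 0.0400 m before braking
robot under decel: 0.2000²/(2·2.0000) = 0.0100 m
human over T_r+T_s: 0.6000·(0.2000+0.1000) = 0.1800 m
margins: 0.0600+0.0600+0.0000 = 0.1200 m
S_min ≈ 0.0400+0.0100+0.1800+0.1200  ⇒  S_min = 7/20 m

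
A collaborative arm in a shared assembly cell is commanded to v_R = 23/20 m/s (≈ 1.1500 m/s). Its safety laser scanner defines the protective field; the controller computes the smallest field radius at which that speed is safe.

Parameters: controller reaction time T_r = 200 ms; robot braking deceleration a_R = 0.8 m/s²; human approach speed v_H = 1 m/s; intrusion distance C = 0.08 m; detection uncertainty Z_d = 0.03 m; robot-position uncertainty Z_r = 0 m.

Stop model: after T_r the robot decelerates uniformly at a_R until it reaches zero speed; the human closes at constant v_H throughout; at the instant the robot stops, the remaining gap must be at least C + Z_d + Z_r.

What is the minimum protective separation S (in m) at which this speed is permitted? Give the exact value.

S_min = 8973/3200 m = 2.8041 m

T_s = v_R/a_R = (23/20)/(4/5) = 1.4375 s
robot covers v_R·T_r = 1.1500·0.2000 = 0.2300 m before braking
braking distance = 1.1500²/(2·0.8000) = 0.8266 m
person approaches 1.0000·(0.2000+1.4375) = 1.6375 m
margins: 0.0800+0.0300+0.0000 = 0.1100 m
S_min ≈ 0.2300+0.8266+1.6375+0.1100  ⇒  S_min = 8973/3200 m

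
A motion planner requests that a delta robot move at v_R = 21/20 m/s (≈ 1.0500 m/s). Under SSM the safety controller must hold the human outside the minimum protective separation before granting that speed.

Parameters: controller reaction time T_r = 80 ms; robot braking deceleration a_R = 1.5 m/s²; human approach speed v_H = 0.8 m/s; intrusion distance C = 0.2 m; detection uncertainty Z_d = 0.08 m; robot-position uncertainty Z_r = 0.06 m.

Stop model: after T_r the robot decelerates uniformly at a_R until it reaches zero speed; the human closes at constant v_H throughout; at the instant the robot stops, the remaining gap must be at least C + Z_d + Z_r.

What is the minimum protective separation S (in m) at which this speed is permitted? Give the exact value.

S_min = 2831/2000 m = 1.4155 m

T_s = v_R/a_R = (21/20)/(3/2) = 0.7000 s
robot in T_r: 1.0500·0.0800 = 0.0840 m
robot under decel: 1.0500²/(2·1.5000) = 0.3675 m
human over T_r+T_s: 0.8000·(0.0800+0.7000) = 0.6240 m
margins: 0.2000+0.0800+0.0600 = 0.3400 m
S_min ≈ 0.0840+0.3675+0.6240+0.3400  ⇒  S_min = 2831/2000 m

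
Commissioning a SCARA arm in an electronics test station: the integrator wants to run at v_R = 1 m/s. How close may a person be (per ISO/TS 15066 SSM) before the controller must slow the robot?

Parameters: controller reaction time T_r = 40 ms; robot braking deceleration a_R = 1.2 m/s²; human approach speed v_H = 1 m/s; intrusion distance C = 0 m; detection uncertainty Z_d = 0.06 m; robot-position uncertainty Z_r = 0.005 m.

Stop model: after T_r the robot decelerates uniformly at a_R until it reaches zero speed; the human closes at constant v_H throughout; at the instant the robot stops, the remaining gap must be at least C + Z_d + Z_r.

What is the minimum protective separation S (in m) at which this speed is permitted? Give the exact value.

braking lasts T_s = 1/(6/5) = 0.8333 s
reaction-phase robot travel = 1.0000·0.0400 = 0.0400 m
robot covers 1.0000·0.8333 − ½·1.2000·0.8333² = 0.4167 m while stopping
person approaches 1.0000·(0.0400+0.8333) = 0.8733 m
C+Z_d+Z_r = 0.0000+0.0600+0.0050 = 0.0650 m
S_min ≈ 0.0400+0.4167+0.8733+0.0650  ⇒  S_min = 279/200 m

S_min = 279/200 m = 1.3950 m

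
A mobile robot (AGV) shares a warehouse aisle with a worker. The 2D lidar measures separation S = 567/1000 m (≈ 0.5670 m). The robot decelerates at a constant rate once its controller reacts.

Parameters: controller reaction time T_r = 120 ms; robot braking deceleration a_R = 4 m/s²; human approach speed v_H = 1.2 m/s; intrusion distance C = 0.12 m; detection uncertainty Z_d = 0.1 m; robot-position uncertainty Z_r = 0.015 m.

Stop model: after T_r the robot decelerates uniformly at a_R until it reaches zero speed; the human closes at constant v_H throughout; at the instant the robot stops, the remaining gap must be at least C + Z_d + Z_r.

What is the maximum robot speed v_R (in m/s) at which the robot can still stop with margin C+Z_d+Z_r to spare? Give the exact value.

collect terms ⇒ (1/8)·v_R² + (21/50)·v_R + (-47/250) = 0
  disc = (21/50)² − 4·(1/8)·(-47/250) = 169/625 ; √disc = 13/25
  v_R = (−(21/50) + 13/25) / (2·(1/8)) = 2/5 m/s
check:
T_s = v_R/a_R = (2/5)/4 = 0.1000 s
robot covers v_R·T_r = 0.4000·0.1200 = 0.0480 m before braking
robot covers 0.4000·0.1000 − ½·4.0000·0.1000² = 0.0200 m while stopping
human closes 1.2000·0.2200 = 0.2640 m
residual clearance needed = 0.1200+0.1000+0.0150 = 0.2350 m
sum ≈ 0.0480+0.0200+0.2640+0.2350 ≈ 0.5670 m = S ✓

v_R_max = 2/5 m/s = 0.4000 m/s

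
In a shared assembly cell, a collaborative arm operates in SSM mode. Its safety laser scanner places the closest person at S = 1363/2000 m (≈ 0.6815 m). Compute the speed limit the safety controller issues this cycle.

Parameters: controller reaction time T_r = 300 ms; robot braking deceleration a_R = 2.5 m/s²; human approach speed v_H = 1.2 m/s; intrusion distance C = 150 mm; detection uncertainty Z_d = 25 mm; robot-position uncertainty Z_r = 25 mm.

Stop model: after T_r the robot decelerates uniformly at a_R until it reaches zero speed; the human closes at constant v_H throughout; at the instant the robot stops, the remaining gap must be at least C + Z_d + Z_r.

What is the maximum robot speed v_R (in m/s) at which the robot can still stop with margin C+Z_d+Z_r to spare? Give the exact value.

v_R_max = 3/20 m/s = 0.1500 m/s

collect terms ⇒ (1/5)·v_R² + (39/50)·v_R + (-243/2000) = 0
  disc = (39/50)² − 4·(1/5)·(-243/2000) = 441/625 ; √disc = 21/25
  v_R = (−(39/50) + 21/25) / (2·(1/5)) = 3/20 m/s
check:
stop time T_s = (3/20)/(5/2) = 0.0600 s
robot in T_r: 0.1500·0.3000 = 0.0450 m
robot under decel: 0.1500²/(2·2.5000) = 0.0045 m
human closes 1.2000·0.3600 = 0.4320 m
margins: 0.1500+0.0250+0.0250 = 0.2000 m
sum ≈ 0.0450+0.0045+0.4320+0.2000 ≈ 0.6815 m = S ✓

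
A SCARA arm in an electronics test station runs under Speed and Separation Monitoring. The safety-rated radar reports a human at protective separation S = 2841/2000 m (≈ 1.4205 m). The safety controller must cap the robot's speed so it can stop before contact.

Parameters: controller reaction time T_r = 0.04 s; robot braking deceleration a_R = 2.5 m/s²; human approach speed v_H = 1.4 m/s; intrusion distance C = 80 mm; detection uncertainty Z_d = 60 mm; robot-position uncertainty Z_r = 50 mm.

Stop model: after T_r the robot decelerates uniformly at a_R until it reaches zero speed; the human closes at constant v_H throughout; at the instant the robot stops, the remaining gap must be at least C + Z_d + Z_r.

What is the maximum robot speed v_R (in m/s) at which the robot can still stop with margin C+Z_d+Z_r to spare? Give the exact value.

v_R_max = 27/20 m/s = 1.3500 m/s

collect terms ⇒ (1/5)·v_R² + (3/5)·v_R + (-2349/2000) = 0
  disc = (3/5)² − 4·(1/5)·(-2349/2000) = 3249/2500 ; √disc = 57/50
  v_R = (−(3/5) + 57/50) / (2·(1/5)) = 27/20 m/s
check:
braking lasts T_s = (27/20)/(5/2) = 0.5400 s
reaction-phase robot travel = 1.3500·0.0400 = 0.0540 m
braking distance = 1.3500²/(2·2.5000) = 0.3645 m
person approaches 1.4000·(0.0400+0.5400) = 0.8120 m
margins: 0.0800+0.0600+0.0500 = 0.1900 m
sum ≈ 0.0540+0.3645+0.8120+0.1900 ≈ 1.4205 m = S ✓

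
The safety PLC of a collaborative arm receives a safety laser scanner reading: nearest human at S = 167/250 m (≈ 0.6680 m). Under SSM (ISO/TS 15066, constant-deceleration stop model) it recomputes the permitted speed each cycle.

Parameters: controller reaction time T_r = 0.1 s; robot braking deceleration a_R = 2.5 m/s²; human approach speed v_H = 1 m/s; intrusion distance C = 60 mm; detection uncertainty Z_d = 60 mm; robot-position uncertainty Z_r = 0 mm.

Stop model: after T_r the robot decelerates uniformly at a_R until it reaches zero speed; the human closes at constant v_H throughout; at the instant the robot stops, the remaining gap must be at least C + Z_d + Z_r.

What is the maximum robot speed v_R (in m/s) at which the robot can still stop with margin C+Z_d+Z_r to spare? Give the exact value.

v_R_max = 7/10 m/s = 0.7000 m/s

quadratic (1/5)·v² + (1/2)·v + (-56/125) = 0
  disc = (1/2)² − 4·(1/5)·(-56/125) = 1521/2500 ; √disc = 39/50
  v_R = (−(1/2) + 39/50) / (2·(1/5)) = 7/10 m/s
check:
braking lasts T_s = (7/10)/(5/2) = 0.2800 s
robot in T_r: 0.7000·0.1000 = 0.0700 m
braking distance = 0.7000²/(2·2.5000) = 0.0980 m
human over T_r+T_s: 1.0000·(0.1000+0.2800) = 0.3800 m
margins: 0.0600+0.0600+0.0000 = 0.1200 m
sum ≈ 0.0700+0.0980+0.3800+0.1200 ≈ 0.6680 m = S ✓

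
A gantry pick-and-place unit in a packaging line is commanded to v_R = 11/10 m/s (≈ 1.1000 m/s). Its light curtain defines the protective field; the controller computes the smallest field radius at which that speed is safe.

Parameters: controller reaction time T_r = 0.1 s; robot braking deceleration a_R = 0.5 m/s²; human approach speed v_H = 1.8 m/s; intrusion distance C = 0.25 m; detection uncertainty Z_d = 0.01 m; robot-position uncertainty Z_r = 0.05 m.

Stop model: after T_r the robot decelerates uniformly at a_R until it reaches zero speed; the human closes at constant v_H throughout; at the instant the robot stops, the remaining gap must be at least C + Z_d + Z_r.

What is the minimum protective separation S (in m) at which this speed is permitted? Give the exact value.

braking lasts T_s = (11/10)/(1/2) = 2.2000 s
reaction-phase robot travel = 1.1000·0.1000 = 0.1100 m
robot under decel: 1.1000²/(2·0.5000) = 1.2100 m
human over T_r+T_s: 1.8000·(0.1000+2.2000) = 4.1400 m
C+Z_d+Z_r = 0.2500+0.0100+0.0500 = 0.3100 m
S_min ≈ 0.1100+1.2100+4.1400+0.3100  ⇒  S_min = 577/100 m

S_min = 577/100 m = 5.7700 m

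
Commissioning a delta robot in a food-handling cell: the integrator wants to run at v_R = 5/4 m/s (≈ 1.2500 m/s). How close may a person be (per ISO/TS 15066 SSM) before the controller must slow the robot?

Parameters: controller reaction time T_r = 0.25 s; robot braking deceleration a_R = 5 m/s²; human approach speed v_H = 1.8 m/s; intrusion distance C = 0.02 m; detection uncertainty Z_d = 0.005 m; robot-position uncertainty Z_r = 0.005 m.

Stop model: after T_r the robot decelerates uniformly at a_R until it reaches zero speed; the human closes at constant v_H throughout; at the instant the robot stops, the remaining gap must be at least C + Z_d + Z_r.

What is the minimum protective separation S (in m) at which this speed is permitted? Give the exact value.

S_min = 1119/800 m = 1.3987 m

stop time T_s = (5/4)/5 = 0.2500 s
robot in T_r: 1.2500·0.2500 = 0.3125 m
robot under decel: 1.2500²/(2·5.0000) = 0.1562 m
human over T_r+T_s: 1.8000·(0.2500+0.2500) = 0.9000 m
C+Z_d+Z_r = 0.0200+0.0050+0.0050 = 0.0300 m
S_min ≈ 0.3125+0.1562+0.9000+0.0300  ⇒  S_min = 1119/800 m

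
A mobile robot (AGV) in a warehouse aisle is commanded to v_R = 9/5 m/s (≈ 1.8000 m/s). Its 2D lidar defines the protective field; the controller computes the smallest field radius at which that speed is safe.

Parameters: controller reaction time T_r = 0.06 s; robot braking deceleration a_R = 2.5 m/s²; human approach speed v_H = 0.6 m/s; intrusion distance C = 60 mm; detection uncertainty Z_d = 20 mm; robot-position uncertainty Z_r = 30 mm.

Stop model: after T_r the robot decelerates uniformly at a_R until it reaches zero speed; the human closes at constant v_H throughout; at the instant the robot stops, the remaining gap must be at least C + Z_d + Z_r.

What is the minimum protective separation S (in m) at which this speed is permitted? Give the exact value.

S_min = 667/500 m = 1.3340 m

braking lasts T_s = (9/5)/(5/2) = 0.7200 s
reaction-phase robot travel = 1.8000·0.0600 = 0.1080 m
robot under decel: 1.8000²/(2·2.5000) = 0.6480 m
person approaches 0.6000·(0.0600+0.7200) = 0.4680 m
residual clearance needed = 0.0600+0.0200+0.0300 = 0.1100 m
S_min ≈ 0.1080+0.6480+0.4680+0.1100  ⇒  S_min = 667/500 m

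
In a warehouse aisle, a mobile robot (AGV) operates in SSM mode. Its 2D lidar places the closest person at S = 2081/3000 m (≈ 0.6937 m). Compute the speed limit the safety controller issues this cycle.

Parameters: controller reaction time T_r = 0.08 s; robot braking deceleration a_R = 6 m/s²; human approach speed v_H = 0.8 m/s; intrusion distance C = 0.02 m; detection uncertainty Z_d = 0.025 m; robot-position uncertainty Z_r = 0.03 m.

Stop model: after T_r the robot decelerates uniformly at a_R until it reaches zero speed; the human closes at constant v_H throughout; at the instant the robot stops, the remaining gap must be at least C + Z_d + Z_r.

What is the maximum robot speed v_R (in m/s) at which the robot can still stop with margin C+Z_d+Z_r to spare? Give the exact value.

at the boundary: (1/12)·v² + (16/75)·v + (-208/375) = 0
  disc = (16/75)² − 4·(1/12)·(-208/375) = 144/625 ; √disc = 12/25
  v_R = (−(16/75) + 12/25) / (2·(1/12)) = 8/5 m/s
check:
stop time T_s = (8/5)/6 = 0.2667 s
robot in T_r: 1.6000·0.0800 = 0.1280 m
robot covers 1.6000·0.2667 − ½·6.0000·0.2667² = 0.2133 m while stopping
human over T_r+T_s: 0.8000·(0.0800+0.2667) = 0.2773 m
residual clearance needed = 0.0200+0.0250+0.0300 = 0.0750 m
sum ≈ 0.1280+0.2133+0.2773+0.0750 ≈ 0.6937 m = S ✓

v_R_max = 8/5 m/s = 1.6000 m/s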